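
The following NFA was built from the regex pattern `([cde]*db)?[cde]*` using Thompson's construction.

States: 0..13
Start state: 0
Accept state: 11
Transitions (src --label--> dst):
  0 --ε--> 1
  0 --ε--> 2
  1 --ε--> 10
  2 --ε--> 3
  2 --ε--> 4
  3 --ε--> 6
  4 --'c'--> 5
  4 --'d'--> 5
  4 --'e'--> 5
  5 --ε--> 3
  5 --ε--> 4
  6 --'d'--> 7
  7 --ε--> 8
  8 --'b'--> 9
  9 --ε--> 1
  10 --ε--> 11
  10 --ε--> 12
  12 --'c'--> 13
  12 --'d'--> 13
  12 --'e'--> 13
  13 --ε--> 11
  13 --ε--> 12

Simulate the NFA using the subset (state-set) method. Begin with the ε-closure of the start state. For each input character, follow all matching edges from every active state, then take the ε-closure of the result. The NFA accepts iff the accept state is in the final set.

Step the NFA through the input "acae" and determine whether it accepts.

start: ε-closure({0}) = {0,1,2,3,4,6,10,11,12}
'a' @ 1: {}  — state set empty
rest 'cae' ignored (set empty)
after full input: {}  (accept=11 not in)

Answer: REJECT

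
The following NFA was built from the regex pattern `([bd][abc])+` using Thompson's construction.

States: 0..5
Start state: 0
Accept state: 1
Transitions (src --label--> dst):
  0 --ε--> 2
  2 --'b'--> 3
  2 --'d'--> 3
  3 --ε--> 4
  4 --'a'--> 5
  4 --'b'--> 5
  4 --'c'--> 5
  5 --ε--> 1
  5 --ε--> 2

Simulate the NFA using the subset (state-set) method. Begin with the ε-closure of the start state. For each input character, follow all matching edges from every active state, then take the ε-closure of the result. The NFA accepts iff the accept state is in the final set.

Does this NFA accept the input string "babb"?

Answer: ACCEPT

Steps:
initial (ε-close {0}): {0,2}
'b' @ 1: {3,4}
'a' @ 2: {1,2,5}  ✓accept
'b' @ 3: {3,4}
'b' @ 4: {1,2,5}  ✓accept
end set {1,2,5} — state 1 in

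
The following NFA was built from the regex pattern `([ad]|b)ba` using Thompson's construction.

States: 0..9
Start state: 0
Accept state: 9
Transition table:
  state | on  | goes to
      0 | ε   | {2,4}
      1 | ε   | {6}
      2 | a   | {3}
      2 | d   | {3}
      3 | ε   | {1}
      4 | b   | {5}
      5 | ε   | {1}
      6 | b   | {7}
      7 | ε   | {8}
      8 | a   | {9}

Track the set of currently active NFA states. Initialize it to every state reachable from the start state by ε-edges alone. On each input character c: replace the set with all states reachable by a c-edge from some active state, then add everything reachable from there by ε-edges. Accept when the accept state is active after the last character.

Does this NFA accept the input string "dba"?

Answer: ACCEPT

Trace:
initial (ε-close {0}): {0,2,4}
'd' @ 1: {1,3,6}
'b' @ 2: {7,8}
'a' @ 3: {9}  ✓accept
final: {9}; accept 9 in set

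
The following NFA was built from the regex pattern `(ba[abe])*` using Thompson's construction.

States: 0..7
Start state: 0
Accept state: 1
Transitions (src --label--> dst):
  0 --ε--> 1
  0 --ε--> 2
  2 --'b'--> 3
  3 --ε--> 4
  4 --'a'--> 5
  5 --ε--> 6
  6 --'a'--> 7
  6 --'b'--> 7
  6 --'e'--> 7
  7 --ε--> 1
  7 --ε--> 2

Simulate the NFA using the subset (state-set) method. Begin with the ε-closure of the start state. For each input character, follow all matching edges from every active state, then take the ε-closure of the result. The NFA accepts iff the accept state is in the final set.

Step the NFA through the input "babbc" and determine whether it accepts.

initial (ε-close {0}): {0,1,2}
'b' @ 1: {3,4}
'a' @ 2: {5,6}
'b' @ 3: {1,2,7}  [accepting]
'b' @ 4: {3,4}
'c' @ 5: {}  — no active states
final: {}; accept 1 not in set

Answer: REJECT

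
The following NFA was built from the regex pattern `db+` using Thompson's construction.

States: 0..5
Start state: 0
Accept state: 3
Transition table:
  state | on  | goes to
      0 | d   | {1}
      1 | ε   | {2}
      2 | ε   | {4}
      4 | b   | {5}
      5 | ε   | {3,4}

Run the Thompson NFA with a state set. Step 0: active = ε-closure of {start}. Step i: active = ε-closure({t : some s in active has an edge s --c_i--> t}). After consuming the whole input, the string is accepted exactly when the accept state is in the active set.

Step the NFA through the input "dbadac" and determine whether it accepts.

S₀ = ε-closure({0}) = {0}
'd' @ 1: {1,2,4}
'b' @ 2: {3,4,5}  (accept∈set)
'a' @ 3: {}  — no active states
rest 'dac' ignored (set empty)
final: {}; accept 3 not in set

Answer: REJECT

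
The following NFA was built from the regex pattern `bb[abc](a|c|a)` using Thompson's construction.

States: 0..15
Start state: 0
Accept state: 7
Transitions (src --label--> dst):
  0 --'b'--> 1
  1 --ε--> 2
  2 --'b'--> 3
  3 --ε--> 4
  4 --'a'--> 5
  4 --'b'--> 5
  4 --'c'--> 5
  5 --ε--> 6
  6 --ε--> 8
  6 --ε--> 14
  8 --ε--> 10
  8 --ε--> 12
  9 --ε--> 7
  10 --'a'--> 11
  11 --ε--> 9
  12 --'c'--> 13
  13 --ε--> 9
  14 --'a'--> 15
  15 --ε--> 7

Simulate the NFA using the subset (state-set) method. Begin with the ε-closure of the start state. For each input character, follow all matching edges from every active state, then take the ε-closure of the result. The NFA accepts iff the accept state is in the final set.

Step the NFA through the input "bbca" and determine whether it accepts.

Answer: ACCEPT

Steps:
initial (ε-close {0}): {0}
'b' @ 1: {1,2}
'b' @ 2: {3,4}
'c' @ 3: {5,6,8,10,12,14}
'a' @ 4: {7,9,11,15}  ✓accept
after full input: {7,9,11,15}  (accept=7 in)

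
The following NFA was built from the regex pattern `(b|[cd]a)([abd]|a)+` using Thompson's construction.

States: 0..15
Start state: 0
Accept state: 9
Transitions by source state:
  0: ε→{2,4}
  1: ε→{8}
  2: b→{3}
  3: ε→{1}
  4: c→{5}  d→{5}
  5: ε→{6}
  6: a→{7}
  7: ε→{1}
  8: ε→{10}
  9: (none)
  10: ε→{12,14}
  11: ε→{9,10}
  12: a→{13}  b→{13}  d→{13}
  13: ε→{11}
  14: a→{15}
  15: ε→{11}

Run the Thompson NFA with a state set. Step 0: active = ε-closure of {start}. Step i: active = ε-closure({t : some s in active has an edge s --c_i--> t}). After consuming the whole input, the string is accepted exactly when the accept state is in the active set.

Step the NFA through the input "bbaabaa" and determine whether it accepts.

start: ε-closure({0}) = {0,2,4}
'b' @ 1: {1,3,8,10,12,14}
'b' @ 2: {9,10,11,12,13,14}  [accepting]
'a' @ 3: {9,10,11,12,13,14,15}  [accepting]
'a' @ 4: {9,10,11,12,13,14,15}  [accepting]
'b' @ 5: {9,10,11,12,13,14}  [accepting]
'a' @ 6: {9,10,11,12,13,14,15}  [accepting]
'a' @ 7: {9,10,11,12,13,14,15}  [accepting]
final: {9,10,11,12,13,14,15}; accept 9 in set

Answer: ACCEPT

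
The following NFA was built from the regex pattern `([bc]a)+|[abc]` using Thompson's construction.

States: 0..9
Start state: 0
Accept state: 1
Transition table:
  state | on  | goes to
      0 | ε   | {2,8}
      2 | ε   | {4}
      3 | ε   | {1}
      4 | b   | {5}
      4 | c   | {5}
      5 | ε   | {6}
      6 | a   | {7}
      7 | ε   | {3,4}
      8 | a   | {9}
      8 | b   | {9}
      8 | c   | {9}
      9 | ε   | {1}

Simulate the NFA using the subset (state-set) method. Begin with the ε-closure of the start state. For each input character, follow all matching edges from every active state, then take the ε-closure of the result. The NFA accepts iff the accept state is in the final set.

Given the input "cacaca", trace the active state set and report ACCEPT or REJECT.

Answer: ACCEPT

Derivation:
initial (ε-close {0}): {0,2,4,8}
'c' @ 1: {1,5,6,9}  (accept∈set)
'a' @ 2: {1,3,4,7}  (accept∈set)
'c' @ 3: {5,6}
'a' @ 4: {1,3,4,7}  (accept∈set)
'c' @ 5: {5,6}
'a' @ 6: {1,3,4,7}  (accept∈set)
final: {1,3,4,7}; accept 1 in set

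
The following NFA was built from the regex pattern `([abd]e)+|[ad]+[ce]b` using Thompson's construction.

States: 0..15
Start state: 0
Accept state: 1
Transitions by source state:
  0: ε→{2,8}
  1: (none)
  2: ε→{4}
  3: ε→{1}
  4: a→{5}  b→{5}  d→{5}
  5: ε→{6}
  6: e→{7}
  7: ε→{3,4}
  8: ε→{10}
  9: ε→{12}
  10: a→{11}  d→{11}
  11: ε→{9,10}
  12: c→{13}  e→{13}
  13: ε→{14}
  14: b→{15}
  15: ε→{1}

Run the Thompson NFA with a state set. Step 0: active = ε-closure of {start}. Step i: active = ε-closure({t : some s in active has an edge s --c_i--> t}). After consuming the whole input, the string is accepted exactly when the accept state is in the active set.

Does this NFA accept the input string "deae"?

start: ε-closure({0}) = {0,2,4,8,10}
'd' @ 1: {5,6,9,10,11,12}
'e' @ 2: {1,3,4,7,13,14}  [accepting]
'a' @ 3: {5,6}
'e' @ 4: {1,3,4,7}  [accepting]
end set {1,3,4,7} — state 1 in

Answer: ACCEPT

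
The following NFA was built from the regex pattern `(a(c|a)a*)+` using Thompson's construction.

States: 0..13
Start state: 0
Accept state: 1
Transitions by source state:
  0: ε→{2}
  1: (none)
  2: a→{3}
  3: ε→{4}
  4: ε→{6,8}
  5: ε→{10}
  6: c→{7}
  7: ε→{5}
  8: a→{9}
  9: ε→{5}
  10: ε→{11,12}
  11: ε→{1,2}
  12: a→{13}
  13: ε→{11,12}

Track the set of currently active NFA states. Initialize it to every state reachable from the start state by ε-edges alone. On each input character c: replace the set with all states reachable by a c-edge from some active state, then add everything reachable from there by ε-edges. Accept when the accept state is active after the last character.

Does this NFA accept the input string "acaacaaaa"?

Answer: ACCEPT

Steps:
initial (ε-close {0}): {0,2}
'a' @ 1: {3,4,6,8}
'c' @ 2: {1,2,5,7,10,11,12}  (accept∈set)
'a' @ 3: {1,2,3,4,6,8,11,12,13}  (accept∈set)
'a' @ 4: {1,2,3,4,5,6,8,9,10,11,12,13}  (accept∈set)
'c' @ 5: {1,2,5,7,10,11,12}  (accept∈set)
'a' @ 6: {1,2,3,4,6,8,11,12,13}  (accept∈set)
'a' @ 7: {1,2,3,4,5,6,8,9,10,11,12,13}  (accept∈set)
'a' @ 8: {1,2,3,4,5,6,8,9,10,11,12,13}  (accept∈set)
'a' @ 9: {1,2,3,4,5,6,8,9,10,11,12,13}  (accept∈set)
after full input: {1,2,3,4,5,6,8,9,10,11,12,13}  (accept=1 in)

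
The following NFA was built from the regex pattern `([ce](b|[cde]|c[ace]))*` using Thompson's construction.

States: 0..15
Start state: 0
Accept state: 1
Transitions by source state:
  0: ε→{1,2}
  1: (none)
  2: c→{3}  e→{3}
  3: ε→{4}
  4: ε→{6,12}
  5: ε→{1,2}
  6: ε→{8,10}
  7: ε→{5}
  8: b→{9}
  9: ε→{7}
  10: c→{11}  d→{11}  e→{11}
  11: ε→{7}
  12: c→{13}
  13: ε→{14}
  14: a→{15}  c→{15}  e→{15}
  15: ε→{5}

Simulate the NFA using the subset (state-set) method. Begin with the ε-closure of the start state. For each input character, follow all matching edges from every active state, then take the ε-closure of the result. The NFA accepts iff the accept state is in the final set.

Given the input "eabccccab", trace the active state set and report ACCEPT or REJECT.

Answer: REJECT

Trace:
start: ε-closure({0}) = {0,1,2}
'e' @ 1: {3,4,6,8,10,12}
'a' @ 2: {}  — no active states
rest 'bccccab' ignored (set empty)
final: {}; accept 1 not in set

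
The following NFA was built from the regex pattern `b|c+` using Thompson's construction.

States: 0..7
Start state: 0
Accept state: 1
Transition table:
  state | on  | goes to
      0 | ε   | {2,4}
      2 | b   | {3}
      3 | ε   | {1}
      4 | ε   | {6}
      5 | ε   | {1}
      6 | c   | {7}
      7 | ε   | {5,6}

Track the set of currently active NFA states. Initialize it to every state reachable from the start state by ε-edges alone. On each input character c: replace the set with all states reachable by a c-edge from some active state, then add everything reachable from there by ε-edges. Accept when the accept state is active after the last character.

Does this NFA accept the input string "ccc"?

initial (ε-close {0}): {0,2,4,6}
'c' @ 1: {1,5,6,7}  [accepting]
'c' @ 2: {1,5,6,7}  [accepting]
'c' @ 3: {1,5,6,7}  [accepting]
end set {1,5,6,7} — state 1 in

Answer: ACCEPT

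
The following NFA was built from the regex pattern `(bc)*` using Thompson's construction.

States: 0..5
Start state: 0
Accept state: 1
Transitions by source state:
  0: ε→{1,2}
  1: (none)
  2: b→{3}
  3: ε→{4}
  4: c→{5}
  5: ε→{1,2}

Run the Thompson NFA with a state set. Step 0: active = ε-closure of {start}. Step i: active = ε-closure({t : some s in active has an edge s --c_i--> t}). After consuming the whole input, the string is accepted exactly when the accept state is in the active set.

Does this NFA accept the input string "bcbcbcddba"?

Answer: REJECT

Steps:
initial (ε-close {0}): {0,1,2}
'b' @ 1: {3,4}
'c' @ 2: {1,2,5}  (accept∈set)
'b' @ 3: {3,4}
'c' @ 4: {1,2,5}  (accept∈set)
'b' @ 5: {3,4}
'c' @ 6: {1,2,5}  (accept∈set)
'd' @ 7: {}  — state set empty
rest 'dba' ignored (set empty)
end set {} — state 1 not in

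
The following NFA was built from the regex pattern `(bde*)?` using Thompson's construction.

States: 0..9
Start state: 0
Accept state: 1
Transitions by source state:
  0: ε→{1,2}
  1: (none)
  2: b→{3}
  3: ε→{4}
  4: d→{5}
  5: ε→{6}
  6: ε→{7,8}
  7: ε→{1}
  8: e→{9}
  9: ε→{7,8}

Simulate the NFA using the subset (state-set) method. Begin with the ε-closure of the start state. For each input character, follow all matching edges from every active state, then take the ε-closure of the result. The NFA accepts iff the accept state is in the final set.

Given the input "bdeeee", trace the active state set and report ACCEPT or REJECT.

initial (ε-close {0}): {0,1,2}
'b' @ 1: {3,4}
'd' @ 2: {1,5,6,7,8}  ✓accept
'e' @ 3: {1,7,8,9}  ✓accept
'e' @ 4: {1,7,8,9}  ✓accept
'e' @ 5: {1,7,8,9}  ✓accept
'e' @ 6: {1,7,8,9}  ✓accept
after full input: {1,7,8,9}  (accept=1 in)

Answer: ACCEPT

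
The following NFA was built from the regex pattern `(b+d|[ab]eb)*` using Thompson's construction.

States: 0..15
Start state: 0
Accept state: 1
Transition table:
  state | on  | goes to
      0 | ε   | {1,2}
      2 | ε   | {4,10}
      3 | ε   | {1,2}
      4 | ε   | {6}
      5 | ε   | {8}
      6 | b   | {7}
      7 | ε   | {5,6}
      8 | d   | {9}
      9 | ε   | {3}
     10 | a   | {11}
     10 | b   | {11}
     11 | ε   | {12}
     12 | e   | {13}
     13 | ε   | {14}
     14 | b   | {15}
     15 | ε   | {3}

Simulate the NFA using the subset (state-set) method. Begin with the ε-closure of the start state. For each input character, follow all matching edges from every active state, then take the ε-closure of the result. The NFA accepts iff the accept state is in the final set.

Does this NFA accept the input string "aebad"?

initial (ε-close {0}): {0,1,2,4,6,10}
'a' @ 1: {11,12}
'e' @ 2: {13,14}
'b' @ 3: {1,2,3,4,6,10,15}  [accepting]
'a' @ 4: {11,12}
'd' @ 5: {}  — no active states
end set {} — state 1 not in

Answer: REJECT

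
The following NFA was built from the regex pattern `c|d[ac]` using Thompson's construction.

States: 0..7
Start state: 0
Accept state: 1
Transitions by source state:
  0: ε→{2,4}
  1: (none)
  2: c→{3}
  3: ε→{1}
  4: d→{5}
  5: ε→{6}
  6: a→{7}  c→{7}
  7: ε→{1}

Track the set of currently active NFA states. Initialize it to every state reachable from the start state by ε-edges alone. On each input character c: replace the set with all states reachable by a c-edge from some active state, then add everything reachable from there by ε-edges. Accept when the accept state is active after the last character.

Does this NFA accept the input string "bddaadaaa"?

Answer: REJECT

Steps:
start: ε-closure({0}) = {0,2,4}
'b' @ 1: {}  — no active states
rest 'ddaadaaa' ignored (set empty)
after full input: {}  (accept=1 not in)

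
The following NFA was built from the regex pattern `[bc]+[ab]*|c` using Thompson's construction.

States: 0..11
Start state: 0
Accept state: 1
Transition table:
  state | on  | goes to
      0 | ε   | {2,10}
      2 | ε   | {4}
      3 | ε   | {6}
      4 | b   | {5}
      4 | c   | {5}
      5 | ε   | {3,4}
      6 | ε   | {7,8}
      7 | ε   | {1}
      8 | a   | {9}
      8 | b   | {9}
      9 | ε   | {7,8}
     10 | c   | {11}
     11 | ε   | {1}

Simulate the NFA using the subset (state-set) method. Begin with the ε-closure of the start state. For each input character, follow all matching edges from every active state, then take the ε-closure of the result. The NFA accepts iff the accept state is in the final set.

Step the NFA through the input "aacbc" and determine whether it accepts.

initial (ε-close {0}): {0,2,4,10}
'a' @ 1: {}  — no active states
rest 'acbc' ignored (set empty)
after full input: {}  (accept=1 not in)

Answer: REJECT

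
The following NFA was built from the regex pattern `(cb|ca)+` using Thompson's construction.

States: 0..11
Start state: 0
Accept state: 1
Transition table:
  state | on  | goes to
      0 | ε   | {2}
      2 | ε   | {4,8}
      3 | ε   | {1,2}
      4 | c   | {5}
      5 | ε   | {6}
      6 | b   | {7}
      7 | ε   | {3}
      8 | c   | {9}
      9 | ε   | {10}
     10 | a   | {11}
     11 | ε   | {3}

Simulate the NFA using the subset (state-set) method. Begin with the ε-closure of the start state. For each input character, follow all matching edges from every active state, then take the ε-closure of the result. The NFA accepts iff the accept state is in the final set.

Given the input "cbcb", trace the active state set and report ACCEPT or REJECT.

Answer: ACCEPT

Trace:
initial (ε-close {0}): {0,2,4,8}
'c' @ 1: {5,6,9,10}
'b' @ 2: {1,2,3,4,7,8}  ✓accept
'c' @ 3: {5,6,9,10}
'b' @ 4: {1,2,3,4,7,8}  ✓accept
after full input: {1,2,3,4,7,8}  (accept=1 in)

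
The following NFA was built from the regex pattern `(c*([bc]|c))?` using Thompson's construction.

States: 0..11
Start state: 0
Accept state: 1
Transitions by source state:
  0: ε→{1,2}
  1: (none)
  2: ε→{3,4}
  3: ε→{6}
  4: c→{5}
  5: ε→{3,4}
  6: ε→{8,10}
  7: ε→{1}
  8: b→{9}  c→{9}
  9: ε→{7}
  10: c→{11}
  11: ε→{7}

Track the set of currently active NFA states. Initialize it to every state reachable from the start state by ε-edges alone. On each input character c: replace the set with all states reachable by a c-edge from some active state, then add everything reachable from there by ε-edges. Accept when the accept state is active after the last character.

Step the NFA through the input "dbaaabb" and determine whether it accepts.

start: ε-closure({0}) = {0,1,2,3,4,6,8,10}
'd' @ 1: {}  — state set empty
rest 'baaabb' ignored (set empty)
after full input: {}  (accept=1 not in)

Answer: REJECT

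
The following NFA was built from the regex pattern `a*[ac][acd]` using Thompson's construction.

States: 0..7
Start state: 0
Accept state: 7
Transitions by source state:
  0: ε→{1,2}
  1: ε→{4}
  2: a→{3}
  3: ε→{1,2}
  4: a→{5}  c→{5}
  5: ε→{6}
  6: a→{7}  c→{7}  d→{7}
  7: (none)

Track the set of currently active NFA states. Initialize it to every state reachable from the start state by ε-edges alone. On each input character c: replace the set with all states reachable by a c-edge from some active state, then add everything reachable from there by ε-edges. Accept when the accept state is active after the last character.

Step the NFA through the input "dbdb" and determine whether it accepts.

Answer: REJECT

Trace:
S₀ = ε-closure({0}) = {0,1,2,4}
'd' @ 1: {}  — state set empty
rest 'bdb' ignored (set empty)
final: {}; accept 7 not in set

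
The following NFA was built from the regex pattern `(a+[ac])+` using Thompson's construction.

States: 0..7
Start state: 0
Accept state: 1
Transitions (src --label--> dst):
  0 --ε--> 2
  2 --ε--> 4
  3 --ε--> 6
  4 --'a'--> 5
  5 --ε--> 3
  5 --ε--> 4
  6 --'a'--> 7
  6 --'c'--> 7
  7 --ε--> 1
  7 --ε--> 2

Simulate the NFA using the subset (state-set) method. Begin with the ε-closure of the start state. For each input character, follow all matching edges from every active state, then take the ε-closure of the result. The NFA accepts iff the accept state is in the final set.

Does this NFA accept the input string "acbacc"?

Answer: REJECT

Steps:
S₀ = ε-closure({0}) = {0,2,4}
'a' @ 1: {3,4,5,6}
'c' @ 2: {1,2,4,7}  [accepting]
'b' @ 3: {}  — no active states
rest 'acc' ignored (set empty)
final: {}; accept 1 not in set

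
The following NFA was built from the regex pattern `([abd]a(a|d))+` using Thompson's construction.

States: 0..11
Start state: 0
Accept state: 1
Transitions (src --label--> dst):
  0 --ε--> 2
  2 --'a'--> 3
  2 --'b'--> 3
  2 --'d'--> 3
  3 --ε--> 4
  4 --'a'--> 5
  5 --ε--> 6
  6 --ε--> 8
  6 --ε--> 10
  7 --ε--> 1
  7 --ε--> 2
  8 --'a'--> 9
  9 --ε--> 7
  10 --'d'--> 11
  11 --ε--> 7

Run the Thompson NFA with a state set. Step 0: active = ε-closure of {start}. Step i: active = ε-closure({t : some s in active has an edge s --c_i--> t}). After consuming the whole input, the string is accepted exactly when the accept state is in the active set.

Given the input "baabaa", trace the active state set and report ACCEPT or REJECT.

start: ε-closure({0}) = {0,2}
'b' @ 1: {3,4}
'a' @ 2: {5,6,8,10}
'a' @ 3: {1,2,7,9}  [accepting]
'b' @ 4: {3,4}
'a' @ 5: {5,6,8,10}
'a' @ 6: {1,2,7,9}  [accepting]
after full input: {1,2,7,9}  (accept=1 in)

Answer: ACCEPT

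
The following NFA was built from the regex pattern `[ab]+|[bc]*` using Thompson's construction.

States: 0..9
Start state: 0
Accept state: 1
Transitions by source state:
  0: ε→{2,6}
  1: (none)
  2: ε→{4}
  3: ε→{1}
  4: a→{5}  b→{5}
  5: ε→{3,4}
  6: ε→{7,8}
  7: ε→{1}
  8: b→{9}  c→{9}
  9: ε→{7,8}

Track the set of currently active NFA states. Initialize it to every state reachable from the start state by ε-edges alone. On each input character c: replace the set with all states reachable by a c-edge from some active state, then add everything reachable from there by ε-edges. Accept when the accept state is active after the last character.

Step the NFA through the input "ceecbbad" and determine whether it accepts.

Answer: REJECT

Steps:
S₀ = ε-closure({0}) = {0,1,2,4,6,7,8}
'c' @ 1: {1,7,8,9}  ✓accept
'e' @ 2: {}  — no active states
rest 'ecbbad' ignored (set empty)
end set {} — state 1 not in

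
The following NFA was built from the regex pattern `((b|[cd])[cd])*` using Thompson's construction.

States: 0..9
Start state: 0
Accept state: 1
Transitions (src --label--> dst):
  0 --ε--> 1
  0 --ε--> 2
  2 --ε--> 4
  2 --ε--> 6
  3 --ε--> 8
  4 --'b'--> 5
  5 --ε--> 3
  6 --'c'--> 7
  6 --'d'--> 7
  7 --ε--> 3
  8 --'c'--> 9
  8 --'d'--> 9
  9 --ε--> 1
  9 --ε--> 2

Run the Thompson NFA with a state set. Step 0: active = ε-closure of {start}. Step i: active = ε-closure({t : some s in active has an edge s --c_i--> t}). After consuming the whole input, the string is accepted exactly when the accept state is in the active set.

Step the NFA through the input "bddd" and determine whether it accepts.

initial (ε-close {0}): {0,1,2,4,6}
'b' @ 1: {3,5,8}
'd' @ 2: {1,2,4,6,9}  ✓accept
'd' @ 3: {3,7,8}
'd' @ 4: {1,2,4,6,9}  ✓accept
end set {1,2,4,6,9} — state 1 in

Answer: ACCEPT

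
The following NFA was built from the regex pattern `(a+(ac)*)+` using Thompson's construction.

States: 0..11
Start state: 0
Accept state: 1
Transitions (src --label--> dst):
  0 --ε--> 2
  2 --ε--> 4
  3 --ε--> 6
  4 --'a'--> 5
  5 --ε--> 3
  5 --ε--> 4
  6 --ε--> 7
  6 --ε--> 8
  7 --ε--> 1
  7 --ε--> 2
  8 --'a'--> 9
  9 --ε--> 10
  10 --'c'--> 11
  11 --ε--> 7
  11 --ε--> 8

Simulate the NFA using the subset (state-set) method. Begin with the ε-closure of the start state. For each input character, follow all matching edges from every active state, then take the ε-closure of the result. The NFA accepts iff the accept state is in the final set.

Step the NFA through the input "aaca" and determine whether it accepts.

Answer: ACCEPT

Derivation:
S₀ = ε-closure({0}) = {0,2,4}
'a' @ 1: {1,2,3,4,5,6,7,8}  (accept∈set)
'a' @ 2: {1,2,3,4,5,6,7,8,9,10}  (accept∈set)
'c' @ 3: {1,2,4,7,8,11}  (accept∈set)
'a' @ 4: {1,2,3,4,5,6,7,8,9,10}  (accept∈set)
end set {1,2,3,4,5,6,7,8,9,10} — state 1 in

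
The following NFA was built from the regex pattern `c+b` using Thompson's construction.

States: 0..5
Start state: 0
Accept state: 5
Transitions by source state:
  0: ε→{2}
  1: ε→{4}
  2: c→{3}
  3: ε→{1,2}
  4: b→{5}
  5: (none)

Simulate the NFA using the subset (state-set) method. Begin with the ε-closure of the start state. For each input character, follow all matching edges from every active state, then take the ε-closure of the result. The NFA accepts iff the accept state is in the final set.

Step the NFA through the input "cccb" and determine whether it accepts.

S₀ = ε-closure({0}) = {0,2}
'c' @ 1: {1,2,3,4}
'c' @ 2: {1,2,3,4}
'c' @ 3: {1,2,3,4}
'b' @ 4: {5}  ✓accept
final: {5}; accept 5 in set

Answer: ACCEPT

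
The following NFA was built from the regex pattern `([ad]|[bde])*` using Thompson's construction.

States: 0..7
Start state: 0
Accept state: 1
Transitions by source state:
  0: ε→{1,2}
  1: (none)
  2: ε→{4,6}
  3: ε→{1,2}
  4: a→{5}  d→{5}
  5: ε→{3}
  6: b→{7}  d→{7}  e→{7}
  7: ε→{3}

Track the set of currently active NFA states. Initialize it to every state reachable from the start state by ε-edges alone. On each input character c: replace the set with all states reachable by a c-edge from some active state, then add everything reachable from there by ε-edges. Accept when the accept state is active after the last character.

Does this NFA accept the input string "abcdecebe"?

Answer: REJECT

Derivation:
start: ε-closure({0}) = {0,1,2,4,6}
'a' @ 1: {1,2,3,4,5,6}  (accept∈set)
'b' @ 2: {1,2,3,4,6,7}  (accept∈set)
'c' @ 3: {}  — no active states
rest 'decebe' ignored (set empty)
final: {}; accept 1 not in set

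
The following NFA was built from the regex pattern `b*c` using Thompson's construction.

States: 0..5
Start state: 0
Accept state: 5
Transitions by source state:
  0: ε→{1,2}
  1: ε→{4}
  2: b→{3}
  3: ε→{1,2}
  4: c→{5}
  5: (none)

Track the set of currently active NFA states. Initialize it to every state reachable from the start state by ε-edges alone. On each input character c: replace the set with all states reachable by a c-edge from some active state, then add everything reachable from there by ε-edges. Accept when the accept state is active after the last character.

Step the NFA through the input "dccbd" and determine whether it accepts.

Answer: REJECT

Steps:
initial (ε-close {0}): {0,1,2,4}
'd' @ 1: {}  — no active states
rest 'ccbd' ignored (set empty)
end set {} — state 5 not in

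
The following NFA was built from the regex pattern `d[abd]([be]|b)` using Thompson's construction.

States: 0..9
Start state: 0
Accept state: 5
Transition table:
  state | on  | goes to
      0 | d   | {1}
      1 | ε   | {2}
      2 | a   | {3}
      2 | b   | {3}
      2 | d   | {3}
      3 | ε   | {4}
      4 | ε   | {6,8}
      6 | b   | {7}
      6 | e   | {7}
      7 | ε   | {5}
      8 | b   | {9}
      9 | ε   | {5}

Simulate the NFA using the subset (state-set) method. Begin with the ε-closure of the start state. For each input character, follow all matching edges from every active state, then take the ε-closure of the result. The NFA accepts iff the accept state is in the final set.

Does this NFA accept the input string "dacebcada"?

Answer: REJECT

Trace:
S₀ = ε-closure({0}) = {0}
'd' @ 1: {1,2}
'a' @ 2: {3,4,6,8}
'c' @ 3: {}  — dead — no transitions
rest 'ebcada' ignored (set empty)
final: {}; accept 5 not in set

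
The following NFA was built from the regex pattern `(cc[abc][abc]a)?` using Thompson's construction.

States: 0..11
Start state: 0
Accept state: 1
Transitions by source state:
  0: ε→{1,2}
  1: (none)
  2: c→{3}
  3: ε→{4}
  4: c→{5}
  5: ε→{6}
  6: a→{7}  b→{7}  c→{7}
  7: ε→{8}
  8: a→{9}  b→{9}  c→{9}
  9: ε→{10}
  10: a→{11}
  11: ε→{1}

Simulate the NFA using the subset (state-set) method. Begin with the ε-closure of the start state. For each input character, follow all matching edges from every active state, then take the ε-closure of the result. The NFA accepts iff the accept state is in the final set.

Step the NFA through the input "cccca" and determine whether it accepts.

initial (ε-close {0}): {0,1,2}
'c' @ 1: {3,4}
'c' @ 2: {5,6}
'c' @ 3: {7,8}
'c' @ 4: {9,10}
'a' @ 5: {1,11}  ✓accept
end set {1,11} — state 1 in

Answer: ACCEPT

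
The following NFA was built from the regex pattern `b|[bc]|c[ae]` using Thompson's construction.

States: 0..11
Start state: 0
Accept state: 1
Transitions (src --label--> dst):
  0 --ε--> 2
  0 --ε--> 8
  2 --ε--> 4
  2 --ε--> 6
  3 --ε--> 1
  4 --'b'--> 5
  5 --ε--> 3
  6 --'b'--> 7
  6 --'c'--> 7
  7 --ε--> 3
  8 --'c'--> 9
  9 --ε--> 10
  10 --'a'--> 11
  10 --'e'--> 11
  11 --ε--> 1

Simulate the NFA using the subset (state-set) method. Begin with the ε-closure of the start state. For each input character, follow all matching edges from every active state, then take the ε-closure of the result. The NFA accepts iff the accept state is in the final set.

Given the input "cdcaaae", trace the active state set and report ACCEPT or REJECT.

start: ε-closure({0}) = {0,2,4,6,8}
'c' @ 1: {1,3,7,9,10}  (accept∈set)
'd' @ 2: {}  — state set empty
rest 'caaae' ignored (set empty)
final: {}; accept 1 not in set

Answer: REJECT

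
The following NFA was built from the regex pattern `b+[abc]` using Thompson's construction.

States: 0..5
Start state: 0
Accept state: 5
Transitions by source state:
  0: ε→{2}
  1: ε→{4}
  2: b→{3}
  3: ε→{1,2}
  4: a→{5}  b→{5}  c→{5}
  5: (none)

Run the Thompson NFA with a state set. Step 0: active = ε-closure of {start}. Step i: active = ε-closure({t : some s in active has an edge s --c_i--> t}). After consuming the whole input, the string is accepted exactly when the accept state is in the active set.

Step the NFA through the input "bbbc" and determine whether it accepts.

start: ε-closure({0}) = {0,2}
'b' @ 1: {1,2,3,4}
'b' @ 2: {1,2,3,4,5}  [accepting]
'b' @ 3: {1,2,3,4,5}  [accepting]
'c' @ 4: {5}  [accepting]
end set {5} — state 5 in

Answer: ACCEPT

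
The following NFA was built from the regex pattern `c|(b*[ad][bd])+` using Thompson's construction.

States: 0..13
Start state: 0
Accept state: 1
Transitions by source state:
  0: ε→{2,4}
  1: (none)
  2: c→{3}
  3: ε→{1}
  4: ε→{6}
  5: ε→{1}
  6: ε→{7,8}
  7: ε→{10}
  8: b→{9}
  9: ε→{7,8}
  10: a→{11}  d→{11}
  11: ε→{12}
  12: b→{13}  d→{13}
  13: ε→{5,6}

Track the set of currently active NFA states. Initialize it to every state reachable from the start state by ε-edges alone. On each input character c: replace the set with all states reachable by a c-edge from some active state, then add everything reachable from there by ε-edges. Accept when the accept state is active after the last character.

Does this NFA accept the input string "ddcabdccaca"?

Answer: REJECT

Steps:
S₀ = ε-closure({0}) = {0,2,4,6,7,8,10}
'd' @ 1: {11,12}
'd' @ 2: {1,5,6,7,8,10,13}  (accept∈set)
'c' @ 3: {}  — state set empty
rest 'abdccaca' ignored (set empty)
end set {} — state 1 not in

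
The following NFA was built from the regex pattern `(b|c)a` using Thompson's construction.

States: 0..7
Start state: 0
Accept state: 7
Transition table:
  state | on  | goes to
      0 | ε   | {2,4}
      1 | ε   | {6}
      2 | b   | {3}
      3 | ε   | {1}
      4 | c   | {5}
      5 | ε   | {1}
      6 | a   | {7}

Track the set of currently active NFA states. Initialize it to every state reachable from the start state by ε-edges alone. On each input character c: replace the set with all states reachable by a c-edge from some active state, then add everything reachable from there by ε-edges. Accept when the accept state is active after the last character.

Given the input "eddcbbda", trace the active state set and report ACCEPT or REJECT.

Answer: REJECT

Trace:
S₀ = ε-closure({0}) = {0,2,4}
'e' @ 1: {}  — dead — no transitions
rest 'ddcbbda' ignored (set empty)
after full input: {}  (accept=7 not in)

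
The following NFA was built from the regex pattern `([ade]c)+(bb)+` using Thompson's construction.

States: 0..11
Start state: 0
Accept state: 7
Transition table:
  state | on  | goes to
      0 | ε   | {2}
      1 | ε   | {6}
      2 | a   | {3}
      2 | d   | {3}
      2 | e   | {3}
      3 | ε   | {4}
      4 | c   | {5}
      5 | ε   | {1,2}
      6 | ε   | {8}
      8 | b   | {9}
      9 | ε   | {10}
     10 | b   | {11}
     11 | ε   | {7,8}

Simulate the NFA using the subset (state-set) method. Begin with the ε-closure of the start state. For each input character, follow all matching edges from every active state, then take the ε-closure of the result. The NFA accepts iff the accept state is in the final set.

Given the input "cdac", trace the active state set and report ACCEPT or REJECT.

Answer: REJECT

Steps:
initial (ε-close {0}): {0,2}
'c' @ 1: {}  — state set empty
rest 'dac' ignored (set empty)
end set {} — state 7 not in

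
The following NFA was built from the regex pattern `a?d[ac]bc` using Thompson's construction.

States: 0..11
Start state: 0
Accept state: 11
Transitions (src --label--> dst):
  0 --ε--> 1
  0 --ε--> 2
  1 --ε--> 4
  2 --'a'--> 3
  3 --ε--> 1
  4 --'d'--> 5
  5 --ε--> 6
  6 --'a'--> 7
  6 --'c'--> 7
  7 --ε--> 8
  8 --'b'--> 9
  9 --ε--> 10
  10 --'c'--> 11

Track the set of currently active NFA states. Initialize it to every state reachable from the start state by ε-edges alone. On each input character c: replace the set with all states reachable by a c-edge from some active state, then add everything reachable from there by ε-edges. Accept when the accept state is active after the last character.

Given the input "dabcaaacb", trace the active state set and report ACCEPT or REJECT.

Answer: REJECT

Steps:
S₀ = ε-closure({0}) = {0,1,2,4}
'd' @ 1: {5,6}
'a' @ 2: {7,8}
'b' @ 3: {9,10}
'c' @ 4: {11}  ✓accept
'a' @ 5: {}  — state set empty
rest 'aacb' ignored (set empty)
end set {} — state 11 not in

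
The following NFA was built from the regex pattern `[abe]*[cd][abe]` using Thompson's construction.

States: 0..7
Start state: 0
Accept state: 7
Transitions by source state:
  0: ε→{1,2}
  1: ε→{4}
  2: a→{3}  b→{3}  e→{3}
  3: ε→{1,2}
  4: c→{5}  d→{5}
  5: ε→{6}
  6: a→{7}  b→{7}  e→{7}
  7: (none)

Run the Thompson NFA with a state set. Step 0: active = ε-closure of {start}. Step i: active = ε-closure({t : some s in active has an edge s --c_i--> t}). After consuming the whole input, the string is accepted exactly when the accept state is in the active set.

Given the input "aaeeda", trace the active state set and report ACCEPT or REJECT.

initial (ε-close {0}): {0,1,2,4}
'a' @ 1: {1,2,3,4}
'a' @ 2: {1,2,3,4}
'e' @ 3: {1,2,3,4}
'e' @ 4: {1,2,3,4}
'd' @ 5: {5,6}
'a' @ 6: {7}  [accepting]
final: {7}; accept 7 in set

Answer: ACCEPT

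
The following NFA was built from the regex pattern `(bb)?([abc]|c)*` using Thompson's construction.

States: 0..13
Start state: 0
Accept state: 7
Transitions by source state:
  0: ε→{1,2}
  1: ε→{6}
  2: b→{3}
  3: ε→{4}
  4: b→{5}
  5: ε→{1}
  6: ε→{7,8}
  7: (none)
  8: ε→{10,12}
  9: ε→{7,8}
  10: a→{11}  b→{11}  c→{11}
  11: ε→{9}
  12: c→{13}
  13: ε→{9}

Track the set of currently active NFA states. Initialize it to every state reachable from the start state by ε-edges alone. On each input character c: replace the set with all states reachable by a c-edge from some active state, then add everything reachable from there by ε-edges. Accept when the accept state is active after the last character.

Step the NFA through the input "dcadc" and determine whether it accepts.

Answer: REJECT

Steps:
S₀ = ε-closure({0}) = {0,1,2,6,7,8,10,12}
'd' @ 1: {}  — dead — no transitions
rest 'cadc' ignored (set empty)
after full input: {}  (accept=7 not in)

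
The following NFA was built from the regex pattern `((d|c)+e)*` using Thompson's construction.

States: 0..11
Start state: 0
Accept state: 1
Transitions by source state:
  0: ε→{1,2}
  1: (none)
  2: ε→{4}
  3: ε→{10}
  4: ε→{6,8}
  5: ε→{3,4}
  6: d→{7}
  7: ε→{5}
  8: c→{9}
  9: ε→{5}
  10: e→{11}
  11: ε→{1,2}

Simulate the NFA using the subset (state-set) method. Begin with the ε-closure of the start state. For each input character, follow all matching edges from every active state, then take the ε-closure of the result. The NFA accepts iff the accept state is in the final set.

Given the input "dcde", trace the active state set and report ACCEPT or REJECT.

start: ε-closure({0}) = {0,1,2,4,6,8}
'd' @ 1: {3,4,5,6,7,8,10}
'c' @ 2: {3,4,5,6,8,9,10}
'd' @ 3: {3,4,5,6,7,8,10}
'e' @ 4: {1,2,4,6,8,11}  [accepting]
final: {1,2,4,6,8,11}; accept 1 in set

Answer: ACCEPT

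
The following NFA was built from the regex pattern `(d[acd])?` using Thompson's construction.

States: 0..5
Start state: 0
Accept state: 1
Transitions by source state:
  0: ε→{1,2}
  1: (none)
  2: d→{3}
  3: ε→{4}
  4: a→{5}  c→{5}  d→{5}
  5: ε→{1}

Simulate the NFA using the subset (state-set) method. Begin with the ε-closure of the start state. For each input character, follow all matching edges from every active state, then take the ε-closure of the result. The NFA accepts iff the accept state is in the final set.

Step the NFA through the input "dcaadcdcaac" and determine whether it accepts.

S₀ = ε-closure({0}) = {0,1,2}
'd' @ 1: {3,4}
'c' @ 2: {1,5}  [accepting]
'a' @ 3: {}  — dead — no transitions
rest 'adcdcaac' ignored (set empty)
end set {} — state 1 not in

Answer: REJECT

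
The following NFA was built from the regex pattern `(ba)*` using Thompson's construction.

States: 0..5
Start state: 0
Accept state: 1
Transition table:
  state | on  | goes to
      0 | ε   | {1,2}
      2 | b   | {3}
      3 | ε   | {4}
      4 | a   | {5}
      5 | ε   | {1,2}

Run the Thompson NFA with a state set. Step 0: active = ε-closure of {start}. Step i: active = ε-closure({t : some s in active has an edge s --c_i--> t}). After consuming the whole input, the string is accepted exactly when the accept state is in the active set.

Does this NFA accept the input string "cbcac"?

start: ε-closure({0}) = {0,1,2}
'c' @ 1: {}  — state set empty
rest 'bcac' ignored (set empty)
final: {}; accept 1 not in set

Answer: REJECT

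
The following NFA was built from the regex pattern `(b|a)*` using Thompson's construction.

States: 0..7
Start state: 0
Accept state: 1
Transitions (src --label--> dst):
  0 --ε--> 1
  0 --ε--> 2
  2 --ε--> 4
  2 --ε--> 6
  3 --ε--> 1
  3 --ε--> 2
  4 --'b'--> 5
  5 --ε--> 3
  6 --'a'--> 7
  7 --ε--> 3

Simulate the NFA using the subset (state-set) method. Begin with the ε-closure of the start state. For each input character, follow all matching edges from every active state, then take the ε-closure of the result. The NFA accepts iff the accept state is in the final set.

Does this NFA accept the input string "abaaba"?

Answer: ACCEPT

Derivation:
start: ε-closure({0}) = {0,1,2,4,6}
'a' @ 1: {1,2,3,4,6,7}  ✓accept
'b' @ 2: {1,2,3,4,5,6}  ✓accept
'a' @ 3: {1,2,3,4,6,7}  ✓accept
'a' @ 4: {1,2,3,4,6,7}  ✓accept
'b' @ 5: {1,2,3,4,5,6}  ✓accept
'a' @ 6: {1,2,3,4,6,7}  ✓accept
after full input: {1,2,3,4,6,7}  (accept=1 in)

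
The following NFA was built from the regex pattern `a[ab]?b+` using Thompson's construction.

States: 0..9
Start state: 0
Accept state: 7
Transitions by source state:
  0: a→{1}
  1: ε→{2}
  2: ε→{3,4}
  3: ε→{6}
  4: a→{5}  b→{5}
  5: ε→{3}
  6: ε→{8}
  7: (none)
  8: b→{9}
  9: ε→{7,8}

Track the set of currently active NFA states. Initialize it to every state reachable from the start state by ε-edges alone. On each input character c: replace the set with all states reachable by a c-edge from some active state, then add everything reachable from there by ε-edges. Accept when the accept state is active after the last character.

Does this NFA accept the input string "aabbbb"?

initial (ε-close {0}): {0}
'a' @ 1: {1,2,3,4,6,8}
'a' @ 2: {3,5,6,8}
'b' @ 3: {7,8,9}  ✓accept
'b' @ 4: {7,8,9}  ✓accept
'b' @ 5: {7,8,9}  ✓accept
'b' @ 6: {7,8,9}  ✓accept
final: {7,8,9}; accept 7 in set

Answer: ACCEPT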